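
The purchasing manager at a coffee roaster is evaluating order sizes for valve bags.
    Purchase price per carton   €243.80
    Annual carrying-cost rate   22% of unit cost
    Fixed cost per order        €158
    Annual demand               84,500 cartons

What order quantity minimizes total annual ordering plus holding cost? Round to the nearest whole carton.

Carrying cost H = €243.8 × 22% = €53.6360/carton/yr
Optimal lot size Q* = (2 × 84,500 × €158 / €53.636)^½ ≈ 705.58

706 cartons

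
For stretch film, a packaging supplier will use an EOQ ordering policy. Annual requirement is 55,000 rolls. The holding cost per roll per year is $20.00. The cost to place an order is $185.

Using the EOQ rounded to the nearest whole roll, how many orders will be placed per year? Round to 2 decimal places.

54.51 orders per year

EOQ = √(2DS/H) = √(2 × 55,000 × 185 / 20)
    = √(1,017,500.00) ≈ 1,008.71 → Q = 1,009
N = D/Q = 55,000/1,009 ≈ 54.509 orders/yr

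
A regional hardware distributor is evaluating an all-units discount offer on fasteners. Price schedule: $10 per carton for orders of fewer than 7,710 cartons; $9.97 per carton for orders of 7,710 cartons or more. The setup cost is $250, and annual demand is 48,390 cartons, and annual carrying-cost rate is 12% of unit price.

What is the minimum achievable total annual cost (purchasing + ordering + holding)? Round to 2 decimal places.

$488,629.49

H₁ = 12%×$10 = $1.2000;  H₂ = 12%×$9.97 = $1.1964
EOQ₁ = √(2×48,390×250/1.2000) = 4,490.27  (< 7,710, feasible at tier 1)
EOQ₂ = √(2×48,390×250/1.1964) = 4,497.02  (< 7,710 → use Q = 7,710 at tier-2 price)
TC(tier 1 (EOQ₁), Q≈4,490.3) = $489,288.32
TC(tier 2, Q≈7,710.0) = $488,629.49
Minimum at tier 2: $488,629.49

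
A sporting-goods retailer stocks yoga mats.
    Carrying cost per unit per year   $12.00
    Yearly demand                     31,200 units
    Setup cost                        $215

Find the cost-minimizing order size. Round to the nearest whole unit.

Optimal lot size Q* = (2 × 31,200 × $215 / $12)^½ ≈ 1,057.36

1,057 units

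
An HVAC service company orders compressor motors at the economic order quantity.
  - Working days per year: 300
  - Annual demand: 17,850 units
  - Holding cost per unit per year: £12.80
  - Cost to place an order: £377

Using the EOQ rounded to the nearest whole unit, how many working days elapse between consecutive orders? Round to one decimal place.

17.2 days

Q* = √(2·D·S / H) = √(2·17,850·377 / 12.8) = √1,051,476.6 ≈ 1,025.42 → Q = 1,025 units
T = Q/D × 300 days = 1,025/17,850 × 300 = 17.227 days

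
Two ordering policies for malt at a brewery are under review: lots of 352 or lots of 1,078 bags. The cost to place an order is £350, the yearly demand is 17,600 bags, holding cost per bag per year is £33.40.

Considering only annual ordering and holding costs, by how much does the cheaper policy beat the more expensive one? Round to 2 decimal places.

£338.49

Annual cost at Q: ordering D·S/Q plus holding Q·H/2.
TC(352) = (17,600/352)×350 + (352/2)×33.4 = £23,378.40
TC(1,078) = (17,600/1,078)×350 + (1,078/2)×33.4 = £23,716.89
Cheaper: Q = 352.  Difference = £338.49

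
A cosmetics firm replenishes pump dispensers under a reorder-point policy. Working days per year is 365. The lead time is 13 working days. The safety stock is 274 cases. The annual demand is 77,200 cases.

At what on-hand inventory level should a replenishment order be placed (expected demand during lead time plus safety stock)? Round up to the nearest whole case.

3,024 cases

Daily demand d = 77,200 / 365 = 211.507 cases/day
Demand during lead time = 211.507 × 13 = 2,749.59
Reorder point = 2,749.59 + 274 = 3,023.59 → round up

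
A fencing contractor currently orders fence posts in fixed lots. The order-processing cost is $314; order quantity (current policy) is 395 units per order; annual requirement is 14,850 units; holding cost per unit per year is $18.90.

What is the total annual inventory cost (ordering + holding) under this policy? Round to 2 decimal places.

$15,537.56

Annual ordering cost = (D/Q)·S = (14,850/395) × 314 = $11,804.81
Annual holding cost  = (Q/2)·H = (395/2) × 18.9 = $3,732.75
Total = $11,804.81 + $3,732.75 = $15,537.56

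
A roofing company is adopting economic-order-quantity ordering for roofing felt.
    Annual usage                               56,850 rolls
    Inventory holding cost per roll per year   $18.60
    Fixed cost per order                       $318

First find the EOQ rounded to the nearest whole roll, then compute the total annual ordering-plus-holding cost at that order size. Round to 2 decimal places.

$25,932.85

Optimal lot size Q* = (2 × 56,850 × $318 / $18.6)^½ ≈ 1,394.24 → Q = 1,394 rolls
Orders/yr = 56,850/1,394 = 40.782; ordering cost = 40.782 × $318 = $12,968.65
Average inventory = 1,394/2 = 697; holding cost = 697 × $18.6 = $12,964.20
Total = $12,968.65 + $12,964.20 = $25,932.85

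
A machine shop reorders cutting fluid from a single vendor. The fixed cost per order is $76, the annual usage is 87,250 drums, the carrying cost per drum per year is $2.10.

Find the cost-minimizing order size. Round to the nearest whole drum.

2,513 drums

Q* = √(2·D·S / H) = √(2·87,250·76 / 2.1) = √6,315,238.1 ≈ 2,513.01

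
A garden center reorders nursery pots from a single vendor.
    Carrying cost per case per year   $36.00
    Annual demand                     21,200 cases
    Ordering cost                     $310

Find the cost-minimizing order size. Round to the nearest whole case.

2DS/H = 2·21,200·310/36 = 365,111.11
EOQ = √365,111.11 ≈ 604.24

604 cases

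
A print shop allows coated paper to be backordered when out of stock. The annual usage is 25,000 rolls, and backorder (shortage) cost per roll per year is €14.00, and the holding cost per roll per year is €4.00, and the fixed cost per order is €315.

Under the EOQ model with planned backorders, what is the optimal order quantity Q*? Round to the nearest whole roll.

2,250 rolls

Basic EOQ = √(2·25,000·315/4) = 1,984.313
Backorder adjustment √((H+b)/b) = √((4+14)/14) = 1.1339
Q* = 1,984.313 × 1.1339 ≈ 2,250.00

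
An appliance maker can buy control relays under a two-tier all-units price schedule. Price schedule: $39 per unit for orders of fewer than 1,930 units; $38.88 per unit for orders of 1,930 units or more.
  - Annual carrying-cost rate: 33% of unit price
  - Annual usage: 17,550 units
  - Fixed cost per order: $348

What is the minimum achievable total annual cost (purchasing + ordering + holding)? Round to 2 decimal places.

H₁ = 33%×$39 = $12.8700;  H₂ = 33%×$38.88 = $12.8304
EOQ₁ = √(2×17,550×348/12.8700) = 974.21  (< 1,930, feasible at tier 1)
EOQ₂ = √(2×17,550×348/12.8304) = 975.72  (< 1,930 → use Q = 1,930 at tier-2 price)
TC(tier 1 (EOQ₁), Q≈974.2) = $696,988.12
TC(tier 2, Q≈1,930.0) = $697,889.79
Minimum at tier 1 (EOQ₁): $696,988.12

$696,988.12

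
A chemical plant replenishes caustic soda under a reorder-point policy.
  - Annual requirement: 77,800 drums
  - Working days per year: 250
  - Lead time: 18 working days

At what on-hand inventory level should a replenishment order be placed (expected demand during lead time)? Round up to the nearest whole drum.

Daily demand d = 77,800 / 250 = 311.200 drums/day
Demand during lead time = 311.200 × 18 = 5,601.60
Reorder point = 5,601.60 → round up

5,602 drums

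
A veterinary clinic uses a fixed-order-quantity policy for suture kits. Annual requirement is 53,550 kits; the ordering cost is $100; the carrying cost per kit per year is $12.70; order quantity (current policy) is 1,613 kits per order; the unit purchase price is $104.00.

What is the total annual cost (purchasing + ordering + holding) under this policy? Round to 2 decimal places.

Orders/yr = 53,550/1,613 = 33.199; ordering cost = 33.199 × $100 = $3,319.90
Average inventory = 1,613/2 = 806.5; holding cost = 806.5 × $12.7 = $10,242.55
Purchase cost = D·C = 53,550 × 104 = $5,569,200.00
Total = $3,319.90 + $10,242.55 + $5,569,200.00 = $5,582,762.45

$5,582,762.45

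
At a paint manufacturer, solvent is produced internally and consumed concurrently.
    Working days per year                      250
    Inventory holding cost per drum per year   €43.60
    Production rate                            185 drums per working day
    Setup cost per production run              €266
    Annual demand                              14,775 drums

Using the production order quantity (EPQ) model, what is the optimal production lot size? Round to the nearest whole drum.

d = 14,775/250 = 59.1000 drums/day;  effective holding cost H(1 − d/p) = 43.6·(1 − 59.1000/185) = 29.67157
Q* = √(2DS / H_eff) = √(2·14,775·266 / 29.67157) ≈ 514.69

515 drums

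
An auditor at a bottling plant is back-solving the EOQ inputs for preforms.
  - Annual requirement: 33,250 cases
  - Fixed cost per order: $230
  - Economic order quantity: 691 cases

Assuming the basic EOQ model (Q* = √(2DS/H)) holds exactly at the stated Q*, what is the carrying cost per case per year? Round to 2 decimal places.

EOQ relation: Q² = 2DS/H, so rearrange for the unknown.
H = 2DS / Q² = 2 × 33,250 × 230 / 691² = 32.0327

$32.03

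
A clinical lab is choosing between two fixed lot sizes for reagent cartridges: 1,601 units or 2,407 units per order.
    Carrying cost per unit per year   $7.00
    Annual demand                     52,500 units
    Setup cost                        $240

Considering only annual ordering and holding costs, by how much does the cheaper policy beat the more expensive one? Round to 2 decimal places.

$185.65

Annual cost at Q: ordering D·S/Q plus holding Q·H/2.
TC(1,601) = (52,500/1,601)×240 + (1,601/2)×7 = $13,473.58
TC(2,407) = (52,500/2,407)×240 + (2,407/2)×7 = $13,659.23
Cheaper: Q = 1,601.  Difference = $185.65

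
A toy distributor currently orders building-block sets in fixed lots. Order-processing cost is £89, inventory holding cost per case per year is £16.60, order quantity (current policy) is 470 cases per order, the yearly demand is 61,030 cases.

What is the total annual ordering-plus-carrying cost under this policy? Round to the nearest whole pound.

Ordering: D/Q × S = 61,030/470 × £89 = £11,556.74
Holding:  Q/2 × H = 470/2 × £16.6 = £3,901.00
Total = £11,556.74 + £3,901.00 = £15,457.74

£15,458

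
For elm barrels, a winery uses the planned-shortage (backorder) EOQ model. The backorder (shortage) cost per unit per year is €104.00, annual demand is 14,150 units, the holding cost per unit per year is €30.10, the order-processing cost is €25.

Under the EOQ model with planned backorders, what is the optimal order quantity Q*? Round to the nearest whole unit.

Q* = √(2DS/H) · √((H + b)/b)
   = √(2 × 14,150 × 25 / 30.1) · √((30.1 + 104) / 104)
   = 153.313 × 1.1355 ≈ 174.09

174 units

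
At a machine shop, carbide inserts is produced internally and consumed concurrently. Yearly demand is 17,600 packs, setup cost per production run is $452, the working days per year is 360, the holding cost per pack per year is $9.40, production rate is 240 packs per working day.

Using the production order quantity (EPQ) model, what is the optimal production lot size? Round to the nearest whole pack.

1,458 packs

d = 17,600/360 = 48.8889 packs/day;  effective holding cost H(1 − d/p) = 9.4·(1 − 48.8889/240) = 7.48519
Q* = √(2DS / H_eff) = √(2·17,600·452 / 7.48519) ≈ 1,457.94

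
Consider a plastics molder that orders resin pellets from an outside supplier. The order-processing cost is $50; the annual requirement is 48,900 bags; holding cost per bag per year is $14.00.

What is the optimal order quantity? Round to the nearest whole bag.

2DS/H = 2·48,900·50/14 = 349,285.71
EOQ = √349,285.71 ≈ 591.00

591 bags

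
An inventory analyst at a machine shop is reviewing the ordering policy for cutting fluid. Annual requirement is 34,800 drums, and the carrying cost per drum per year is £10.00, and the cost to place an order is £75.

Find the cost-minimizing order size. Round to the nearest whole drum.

722 drums

EOQ = √(2DS/H) = √(2 × 34,800 × 75 / 10)
    = √(522,000.00) ≈ 722.50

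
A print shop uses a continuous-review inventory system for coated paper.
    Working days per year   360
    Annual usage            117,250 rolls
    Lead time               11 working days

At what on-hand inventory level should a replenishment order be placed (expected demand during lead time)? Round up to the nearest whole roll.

Daily demand d = 117,250 / 360 = 325.694 rolls/day
Demand during lead time = 325.694 × 11 = 3,582.64
Reorder point = 3,582.64 → round up

3,583 rolls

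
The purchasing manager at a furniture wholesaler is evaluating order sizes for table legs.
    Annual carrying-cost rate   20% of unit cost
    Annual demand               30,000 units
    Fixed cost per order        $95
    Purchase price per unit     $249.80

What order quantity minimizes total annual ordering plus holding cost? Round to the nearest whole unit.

Holding cost per unit per year: H = 20% × $249.8 = $49.9600
Q* = √(2·D·S / H) = √(2·30,000·95 / 49.96) = √114,091.3 ≈ 337.77

338 units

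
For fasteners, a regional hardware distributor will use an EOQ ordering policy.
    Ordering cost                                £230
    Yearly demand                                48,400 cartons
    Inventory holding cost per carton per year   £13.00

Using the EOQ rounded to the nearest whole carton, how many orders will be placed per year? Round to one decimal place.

37.0 orders per year

2DS/H = 2·48,400·230/13 = 1,712,615.38
EOQ = √1,712,615.38 ≈ 1,308.67 → Q = 1,309
N = D/Q = 48,400/1,309 ≈ 36.975 orders/yr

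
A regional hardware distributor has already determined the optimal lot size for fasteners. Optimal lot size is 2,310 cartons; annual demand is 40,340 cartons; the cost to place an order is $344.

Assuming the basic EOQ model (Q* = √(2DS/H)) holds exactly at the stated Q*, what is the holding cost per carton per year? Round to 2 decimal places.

$5.20

From Q* = √(2DS/H) ⇒ Q*² = 2DS/H.
H = 2DS / Q² = 2 × 40,340 × 344 / 2,310² = 5.2012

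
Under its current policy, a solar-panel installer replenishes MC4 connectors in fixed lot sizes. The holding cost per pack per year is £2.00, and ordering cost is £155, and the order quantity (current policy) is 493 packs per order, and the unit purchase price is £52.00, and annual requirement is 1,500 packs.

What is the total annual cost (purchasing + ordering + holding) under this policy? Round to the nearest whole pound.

Orders/yr = 1,500/493 = 3.043; ordering cost = 3.043 × £155 = £471.60
Average inventory = 493/2 = 246.5; holding cost = 246.5 × £2 = £493.00
Purchase cost = D·C = 1,500 × 52 = £78,000.00
Total = £471.60 + £493.00 + £78,000.00 = £78,964.60

£78,965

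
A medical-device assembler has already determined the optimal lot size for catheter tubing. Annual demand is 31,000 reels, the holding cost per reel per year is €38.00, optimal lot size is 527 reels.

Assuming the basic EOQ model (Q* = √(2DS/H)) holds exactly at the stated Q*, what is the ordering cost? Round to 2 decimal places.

€170.22

EOQ relation: Q² = 2DS/H, so rearrange for the unknown.
S = Q²H / (2D) = 527² × 38 / (2 × 31,000) = 170.2210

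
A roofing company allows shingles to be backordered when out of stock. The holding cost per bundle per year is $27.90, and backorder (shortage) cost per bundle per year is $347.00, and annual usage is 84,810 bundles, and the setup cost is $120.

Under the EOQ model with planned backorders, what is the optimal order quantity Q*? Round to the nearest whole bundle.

Basic EOQ = √(2·84,810·120/27.9) = 854.136
Backorder adjustment √((H+b)/b) = √((27.9+347)/347) = 1.0394
Q* = 854.136 × 1.0394 ≈ 887.81

888 bundles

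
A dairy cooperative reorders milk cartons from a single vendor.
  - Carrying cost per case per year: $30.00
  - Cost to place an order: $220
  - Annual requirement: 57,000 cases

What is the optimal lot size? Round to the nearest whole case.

914 cases

Q* = √(2·D·S / H) = √(2·57,000·220 / 30) = √836,000.0 ≈ 914.33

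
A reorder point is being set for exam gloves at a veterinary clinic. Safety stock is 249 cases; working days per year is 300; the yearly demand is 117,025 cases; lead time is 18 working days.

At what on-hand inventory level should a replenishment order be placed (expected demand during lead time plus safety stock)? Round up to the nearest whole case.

Daily demand d = 117,025 / 300 = 390.083 cases/day
Demand during lead time = 390.083 × 18 = 7,021.50
Reorder point = 7,021.50 + 249 = 7,270.50 → round up

7,271 cases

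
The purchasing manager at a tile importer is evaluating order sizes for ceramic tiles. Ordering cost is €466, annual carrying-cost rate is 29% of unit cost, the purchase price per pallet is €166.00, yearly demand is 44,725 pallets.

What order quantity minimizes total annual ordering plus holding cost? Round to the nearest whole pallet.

Carrying cost H = €166 × 29% = €48.1400/pallet/yr
Optimal lot size Q* = (2 × 44,725 × €466 / €48.14)^½ ≈ 930.53

931 pallets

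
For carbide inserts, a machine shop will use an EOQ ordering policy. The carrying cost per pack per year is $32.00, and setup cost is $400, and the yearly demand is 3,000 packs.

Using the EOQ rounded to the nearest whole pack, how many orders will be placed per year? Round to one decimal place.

Optimal lot size Q* = (2 × 3,000 × $400 / $32)^½ ≈ 273.86 → Q = 274
Orders per year = D/Q = 3,000 / 274 = 10.949

10.9 orders per year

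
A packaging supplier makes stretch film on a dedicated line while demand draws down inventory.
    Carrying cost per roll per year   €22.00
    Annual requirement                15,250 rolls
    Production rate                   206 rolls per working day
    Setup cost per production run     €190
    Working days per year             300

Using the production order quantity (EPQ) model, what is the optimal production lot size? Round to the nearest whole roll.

591 rolls

d = 15,250/300 = 50.8333 rolls/day;  effective holding cost H(1 − d/p) = 22·(1 − 50.8333/206) = 16.57120
Q* = √(2DS / H_eff) = √(2·15,250·190 / 16.57120) ≈ 591.36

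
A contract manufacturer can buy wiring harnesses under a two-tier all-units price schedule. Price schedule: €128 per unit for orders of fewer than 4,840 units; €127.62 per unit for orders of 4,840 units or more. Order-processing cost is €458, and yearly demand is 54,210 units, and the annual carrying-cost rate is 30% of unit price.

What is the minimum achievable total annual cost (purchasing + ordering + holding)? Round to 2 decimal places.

H₁ = 30%×€128 = €38.4000;  H₂ = 30%×€127.62 = €38.2860
EOQ₁ = √(2×54,210×458/38.4000) = 1,137.16  (< 4,840, feasible at tier 1)
EOQ₂ = √(2×54,210×458/38.2860) = 1,138.85  (< 4,840 → use Q = 4,840 at tier-2 price)
TC(tier 1 (EOQ₁), Q≈1,137.2) = €6,982,546.97
TC(tier 2, Q≈4,840.0) = €7,016,062.11
Minimum at tier 1 (EOQ₁): €6,982,546.97

€6,982,546.97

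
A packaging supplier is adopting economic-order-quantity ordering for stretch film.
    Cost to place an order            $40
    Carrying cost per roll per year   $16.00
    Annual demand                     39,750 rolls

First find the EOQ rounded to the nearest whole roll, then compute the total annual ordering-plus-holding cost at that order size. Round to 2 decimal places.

$7,133.02

Optimal lot size Q* = (2 × 39,750 × $40 / $16)^½ ≈ 445.81 → Q = 446 rolls
Annual ordering cost = (D/Q)·S = (39,750/446) × 40 = $3,565.02
Annual holding cost  = (Q/2)·H = (446/2) × 16 = $3,568.00
Total = $3,565.02 + $3,568.00 = $7,133.02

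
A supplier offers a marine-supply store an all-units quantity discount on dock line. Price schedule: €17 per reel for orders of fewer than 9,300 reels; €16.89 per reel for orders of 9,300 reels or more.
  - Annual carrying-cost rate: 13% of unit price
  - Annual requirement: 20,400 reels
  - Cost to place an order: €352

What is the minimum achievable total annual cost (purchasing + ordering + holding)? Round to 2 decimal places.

€352,433.75

H₁ = 13%×€17 = €2.2100;  H₂ = 13%×€16.89 = €2.1957
EOQ₁ = √(2×20,400×352/2.2100) = 2,549.21  (< 9,300, feasible at tier 1)
EOQ₂ = √(2×20,400×352/2.1957) = 2,557.50  (< 9,300 → use Q = 9,300 at tier-2 price)
TC(tier 1 (EOQ₁), Q≈2,549.2) = €352,433.75
TC(tier 2, Q≈9,300.0) = €355,538.13
Minimum at tier 1 (EOQ₁): €352,433.75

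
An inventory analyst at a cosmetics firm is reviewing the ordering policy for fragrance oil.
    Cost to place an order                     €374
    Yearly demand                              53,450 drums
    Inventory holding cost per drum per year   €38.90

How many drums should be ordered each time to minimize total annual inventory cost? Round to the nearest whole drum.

1,014 drums

Q* = √(2·D·S / H) = √(2·53,450·374 / 38.9) = √1,027,778.9 ≈ 1,013.79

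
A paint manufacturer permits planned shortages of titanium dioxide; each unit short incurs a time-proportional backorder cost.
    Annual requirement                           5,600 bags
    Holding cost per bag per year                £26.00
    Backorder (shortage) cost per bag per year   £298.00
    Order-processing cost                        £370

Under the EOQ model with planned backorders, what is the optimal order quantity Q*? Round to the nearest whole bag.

416 bags

Q* = √(2DS/H) · √((H + b)/b)
   = √(2 × 5,600 × 370 / 26) · √((26 + 298) / 298)
   = 399.230 × 1.0427 ≈ 416.28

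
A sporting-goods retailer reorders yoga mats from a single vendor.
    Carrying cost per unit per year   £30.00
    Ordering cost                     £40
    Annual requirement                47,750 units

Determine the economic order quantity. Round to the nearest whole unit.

Q* = √(2·D·S / H) = √(2·47,750·40 / 30) = √127,333.3 ≈ 356.84

357 units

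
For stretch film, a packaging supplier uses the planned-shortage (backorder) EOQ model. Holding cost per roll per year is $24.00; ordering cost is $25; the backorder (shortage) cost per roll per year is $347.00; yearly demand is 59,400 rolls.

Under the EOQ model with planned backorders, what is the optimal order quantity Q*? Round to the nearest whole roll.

364 rolls

Basic EOQ = √(2·59,400·25/24) = 351.781
Backorder adjustment √((H+b)/b) = √((24+347)/347) = 1.0340
Q* = 351.781 × 1.0340 ≈ 363.74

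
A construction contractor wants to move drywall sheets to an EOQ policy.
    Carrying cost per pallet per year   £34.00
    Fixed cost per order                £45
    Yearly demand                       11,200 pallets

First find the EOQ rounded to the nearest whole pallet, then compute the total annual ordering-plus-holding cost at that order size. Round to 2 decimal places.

Optimal lot size Q* = (2 × 11,200 × £45 / £34)^½ ≈ 172.18 → Q = 172 pallets
Orders/yr = 11,200/172 = 65.116; ordering cost = 65.116 × £45 = £2,930.23
Average inventory = 172/2 = 86; holding cost = 86 × £34 = £2,924.00
Total = £2,930.23 + £2,924.00 = £5,854.23

£5,854.23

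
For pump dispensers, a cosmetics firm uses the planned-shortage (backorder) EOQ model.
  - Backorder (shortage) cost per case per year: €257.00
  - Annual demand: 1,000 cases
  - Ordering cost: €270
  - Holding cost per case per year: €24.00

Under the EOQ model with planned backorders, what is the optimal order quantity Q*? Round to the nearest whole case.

157 cases

Basic EOQ = √(2·1,000·270/24) = 150.000
Backorder adjustment √((H+b)/b) = √((24+257)/257) = 1.0457
Q* = 150.000 × 1.0457 ≈ 156.85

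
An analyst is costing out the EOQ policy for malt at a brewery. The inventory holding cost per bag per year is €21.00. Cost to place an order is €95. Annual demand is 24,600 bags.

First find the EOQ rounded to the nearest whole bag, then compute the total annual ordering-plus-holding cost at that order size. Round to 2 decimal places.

2DS/H = 2·24,600·95/21 = 222,571.43
EOQ = √222,571.43 ≈ 471.77 → Q = 472 bags
Ordering: D/Q × S = 24,600/472 × €95 = €4,951.27
Holding:  Q/2 × H = 472/2 × €21 = €4,956.00
Total = €4,951.27 + €4,956.00 = €9,907.27

€9,907.27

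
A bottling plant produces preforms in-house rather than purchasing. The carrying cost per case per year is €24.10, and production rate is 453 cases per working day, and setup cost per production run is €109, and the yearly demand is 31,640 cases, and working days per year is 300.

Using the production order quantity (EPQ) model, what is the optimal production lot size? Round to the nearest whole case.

Daily demand d = 31,640/300 = 105.467; p = 453; 1 − d/p = 0.76718
EPQ = √(2DS / (H(1 − d/p)))
    = √(2 × 31,640 × 109 / (24.1 × 0.76718)) ≈ 610.79

611 cases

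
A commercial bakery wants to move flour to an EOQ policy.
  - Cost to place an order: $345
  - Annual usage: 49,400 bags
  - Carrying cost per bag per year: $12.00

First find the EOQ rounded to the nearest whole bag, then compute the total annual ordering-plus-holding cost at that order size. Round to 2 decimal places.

2DS/H = 2·49,400·345/12 = 2,840,500.00
EOQ = √2,840,500.00 ≈ 1,685.38 → Q = 1,685 bags
Ordering: D/Q × S = 49,400/1,685 × $345 = $10,114.54
Holding:  Q/2 × H = 1,685/2 × $12 = $10,110.00
Total = $10,114.54 + $10,110.00 = $20,224.54

$20,224.54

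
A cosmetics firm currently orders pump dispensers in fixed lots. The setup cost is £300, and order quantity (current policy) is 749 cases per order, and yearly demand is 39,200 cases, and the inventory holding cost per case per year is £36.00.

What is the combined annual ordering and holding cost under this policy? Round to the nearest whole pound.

Ordering: D/Q × S = 39,200/749 × £300 = £15,700.93
Holding:  Q/2 × H = 749/2 × £36 = £13,482.00
Total = £15,700.93 + £13,482.00 = £29,182.93

£29,183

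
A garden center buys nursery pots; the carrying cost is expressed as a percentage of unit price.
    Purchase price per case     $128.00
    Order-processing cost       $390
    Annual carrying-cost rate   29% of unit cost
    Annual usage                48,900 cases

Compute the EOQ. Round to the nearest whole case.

1,014 cases

Carrying cost H = $128 × 29% = $37.1200/case/yr
2DS/H = 2·48,900·390/37.12 = 1,027,532.33
EOQ = √1,027,532.33 ≈ 1,013.67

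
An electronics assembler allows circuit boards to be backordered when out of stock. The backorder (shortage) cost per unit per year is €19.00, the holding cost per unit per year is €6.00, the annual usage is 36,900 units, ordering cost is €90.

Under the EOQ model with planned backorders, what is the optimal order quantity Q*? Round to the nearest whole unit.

Q* = √(2DS/H) · √((H + b)/b)
   = √(2 × 36,900 × 90 / 6) · √((6 + 19) / 19)
   = 1,052.141 × 1.1471 ≈ 1,206.89

1,207 units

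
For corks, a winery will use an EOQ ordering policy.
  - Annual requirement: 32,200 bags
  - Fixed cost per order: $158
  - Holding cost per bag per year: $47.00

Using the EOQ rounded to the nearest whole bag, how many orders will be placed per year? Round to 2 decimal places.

Optimal lot size Q* = (2 × 32,200 × $158 / $47)^½ ≈ 465.29 → Q = 465
Orders per year = D/Q = 32,200 / 465 = 69.247

69.25 orders per year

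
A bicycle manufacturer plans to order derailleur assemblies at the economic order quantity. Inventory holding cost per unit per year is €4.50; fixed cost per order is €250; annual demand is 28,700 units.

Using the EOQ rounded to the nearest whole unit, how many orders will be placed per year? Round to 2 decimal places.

EOQ = √(2DS/H) = √(2 × 28,700 × 250 / 4.5)
    = √(3,188,888.89) ≈ 1,785.75 → Q = 1,786
Orders per year = D/Q = 28,700 / 1,786 = 16.069

16.07 orders per year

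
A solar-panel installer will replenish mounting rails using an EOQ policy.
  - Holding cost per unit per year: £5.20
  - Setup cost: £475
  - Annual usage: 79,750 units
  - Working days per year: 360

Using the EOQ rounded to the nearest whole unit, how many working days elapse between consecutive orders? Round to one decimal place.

17.2 days

2DS/H = 2·79,750·475/5.2 = 14,569,711.54
EOQ = √14,569,711.54 ≈ 3,817.03 → Q = 3,817 units
T = Q/D × 360 days = 3,817/79,750 × 360 = 17.230 days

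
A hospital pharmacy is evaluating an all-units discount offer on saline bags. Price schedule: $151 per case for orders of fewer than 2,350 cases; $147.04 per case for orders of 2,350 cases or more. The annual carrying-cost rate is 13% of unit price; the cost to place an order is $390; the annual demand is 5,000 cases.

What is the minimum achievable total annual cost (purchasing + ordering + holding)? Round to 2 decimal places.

$758,490.15

H₁ = 13%×$151 = $19.6300;  H₂ = 13%×$147.04 = $19.1152
EOQ₁ = √(2×5,000×390/19.6300) = 445.73  (< 2,350, feasible at tier 1)
EOQ₂ = √(2×5,000×390/19.1152) = 451.69  (< 2,350 → use Q = 2,350 at tier-2 price)
TC(tier 1 (EOQ₁), Q≈445.7) = $763,749.69
TC(tier 2, Q≈2,350.0) = $758,490.15
Minimum at tier 2: $758,490.15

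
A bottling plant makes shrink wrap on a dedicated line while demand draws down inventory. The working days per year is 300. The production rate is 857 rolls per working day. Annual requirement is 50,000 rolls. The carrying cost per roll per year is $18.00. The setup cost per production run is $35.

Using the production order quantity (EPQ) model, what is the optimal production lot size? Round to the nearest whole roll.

491 rolls

Daily demand d = 50,000/300 = 166.667; p = 857; 1 − d/p = 0.80552
EPQ = √(2DS / (H(1 − d/p)))
    = √(2 × 50,000 × 35 / (18 × 0.80552)) ≈ 491.31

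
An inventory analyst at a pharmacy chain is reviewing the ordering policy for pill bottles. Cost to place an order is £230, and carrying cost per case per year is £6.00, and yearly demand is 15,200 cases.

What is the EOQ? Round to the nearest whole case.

1,080 cases

Optimal lot size Q* = (2 × 15,200 × £230 / £6)^½ ≈ 1,079.51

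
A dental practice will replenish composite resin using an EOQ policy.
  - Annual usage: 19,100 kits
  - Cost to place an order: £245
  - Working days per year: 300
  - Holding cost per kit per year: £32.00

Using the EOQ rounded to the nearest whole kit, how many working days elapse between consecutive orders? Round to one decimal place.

2DS/H = 2·19,100·245/32 = 292,468.75
EOQ = √292,468.75 ≈ 540.80 → Q = 541 kits
Days between orders = 300 / (D/Q) = 300 / 35.305 ≈ 8.497

8.5 days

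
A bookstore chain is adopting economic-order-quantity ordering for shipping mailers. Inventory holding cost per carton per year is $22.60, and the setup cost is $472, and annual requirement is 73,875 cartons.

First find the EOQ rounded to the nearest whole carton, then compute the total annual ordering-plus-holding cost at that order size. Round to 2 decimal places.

$39,699.86

2DS/H = 2·73,875·472/22.6 = 3,085,752.21
EOQ = √3,085,752.21 ≈ 1,756.63 → Q = 1,757 cartons
Ordering: D/Q × S = 73,875/1,757 × $472 = $19,845.76
Holding:  Q/2 × H = 1,757/2 × $22.6 = $19,854.10
Total = $19,845.76 + $19,854.10 = $39,699.86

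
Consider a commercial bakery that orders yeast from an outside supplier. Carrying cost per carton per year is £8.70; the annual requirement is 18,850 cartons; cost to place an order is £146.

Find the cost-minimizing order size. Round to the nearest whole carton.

795 cartons

Q* = √(2·D·S / H) = √(2·18,850·146 / 8.7) = √632,666.7 ≈ 795.40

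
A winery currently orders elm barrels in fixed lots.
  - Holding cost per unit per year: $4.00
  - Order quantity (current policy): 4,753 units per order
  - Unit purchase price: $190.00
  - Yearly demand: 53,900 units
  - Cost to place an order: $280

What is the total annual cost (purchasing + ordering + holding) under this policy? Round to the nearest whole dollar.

Annual ordering cost = (D/Q)·S = (53,900/4,753) × 280 = $3,175.26
Annual holding cost  = (Q/2)·H = (4,753/2) × 4 = $9,506.00
Purchase cost = D·C = 53,900 × 190 = $10,241,000.00
Total = $3,175.26 + $9,506.00 + $10,241,000.00 = $10,253,681.26

$10,253,681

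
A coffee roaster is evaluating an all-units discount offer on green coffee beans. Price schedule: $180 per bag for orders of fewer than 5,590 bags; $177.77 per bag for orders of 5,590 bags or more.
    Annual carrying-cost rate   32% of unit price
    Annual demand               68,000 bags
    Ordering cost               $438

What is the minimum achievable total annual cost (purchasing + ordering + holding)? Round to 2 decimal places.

H₁ = 32%×$180 = $57.6000;  H₂ = 32%×$177.77 = $56.8864
EOQ₁ = √(2×68,000×438/57.6000) = 1,016.94  (< 5,590, feasible at tier 1)
EOQ₂ = √(2×68,000×438/56.8864) = 1,023.30  (< 5,590 → use Q = 5,590 at tier-2 price)
TC(tier 1 (EOQ₁), Q≈1,016.9) = $12,298,575.74
TC(tier 2, Q≈5,590.0) = $12,252,685.57
Minimum at tier 2: $12,252,685.57

$12,252,685.57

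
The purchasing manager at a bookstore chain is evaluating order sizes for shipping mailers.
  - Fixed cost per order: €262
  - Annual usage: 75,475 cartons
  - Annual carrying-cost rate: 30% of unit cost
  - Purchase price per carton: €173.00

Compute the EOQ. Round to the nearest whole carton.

Holding cost per carton per year: H = 30% × €173 = €51.9000
Optimal lot size Q* = (2 × 75,475 × €262 / €51.9)^½ ≈ 872.94

873 cartons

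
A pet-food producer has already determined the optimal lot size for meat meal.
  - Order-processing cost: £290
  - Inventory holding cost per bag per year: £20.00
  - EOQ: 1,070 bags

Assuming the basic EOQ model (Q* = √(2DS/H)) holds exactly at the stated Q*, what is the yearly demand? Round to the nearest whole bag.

39,479 bags per year

EOQ relation: Q² = 2DS/H, so rearrange for the unknown.
D = Q²H / (2S) = 1,070² × 20 / (2 × 290) = 39,479.31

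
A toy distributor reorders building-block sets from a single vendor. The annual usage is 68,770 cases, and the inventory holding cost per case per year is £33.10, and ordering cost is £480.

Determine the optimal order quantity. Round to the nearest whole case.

EOQ = √(2DS/H) = √(2 × 68,770 × 480 / 33.1)
    = √(1,994,537.76) ≈ 1,412.28

1,412 cases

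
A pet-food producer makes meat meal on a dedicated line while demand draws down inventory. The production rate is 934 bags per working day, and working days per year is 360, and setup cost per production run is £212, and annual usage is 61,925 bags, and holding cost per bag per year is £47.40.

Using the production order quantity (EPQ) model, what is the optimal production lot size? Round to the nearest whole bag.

d = 61,925/360 = 172.0139 bags/day;  effective holding cost H(1 − d/p) = 47.4·(1 − 172.0139/934) = 38.67039
Q* = √(2DS / H_eff) = √(2·61,925·212 / 38.67039) ≈ 824.00

824 bags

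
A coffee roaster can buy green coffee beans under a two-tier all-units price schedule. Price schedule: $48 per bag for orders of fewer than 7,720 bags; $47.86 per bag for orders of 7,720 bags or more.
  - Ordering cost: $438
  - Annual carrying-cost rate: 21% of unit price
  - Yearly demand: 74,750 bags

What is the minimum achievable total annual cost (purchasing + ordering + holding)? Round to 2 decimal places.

H₁ = 21%×$48 = $10.0800;  H₂ = 21%×$47.86 = $10.0506
EOQ₁ = √(2×74,750×438/10.0800) = 2,548.75  (< 7,720, feasible at tier 1)
EOQ₂ = √(2×74,750×438/10.0506) = 2,552.48  (< 7,720 → use Q = 7,720 at tier-2 price)
TC(tier 1 (EOQ₁), Q≈2,548.8) = $3,613,691.41
TC(tier 2, Q≈7,720.0) = $3,620,571.31
Minimum at tier 1 (EOQ₁): $3,613,691.41

$3,613,691.41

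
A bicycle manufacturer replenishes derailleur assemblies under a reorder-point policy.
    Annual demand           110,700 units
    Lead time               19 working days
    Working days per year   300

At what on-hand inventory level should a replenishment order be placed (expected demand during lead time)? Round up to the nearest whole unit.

7,011 units

Daily demand d = 110,700 / 300 = 369.000 units/day
Demand during lead time = 369.000 × 19 = 7,011.00
Reorder point = 7,011.00 → round up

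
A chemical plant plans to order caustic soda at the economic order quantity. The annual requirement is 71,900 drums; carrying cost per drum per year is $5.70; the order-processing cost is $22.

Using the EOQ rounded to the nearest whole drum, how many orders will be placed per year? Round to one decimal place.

96.5 orders per year

Q* = √(2·D·S / H) = √(2·71,900·22 / 5.7) = √555,017.5 ≈ 744.99 → Q = 745
Orders per year = D/Q = 71,900 / 745 = 96.510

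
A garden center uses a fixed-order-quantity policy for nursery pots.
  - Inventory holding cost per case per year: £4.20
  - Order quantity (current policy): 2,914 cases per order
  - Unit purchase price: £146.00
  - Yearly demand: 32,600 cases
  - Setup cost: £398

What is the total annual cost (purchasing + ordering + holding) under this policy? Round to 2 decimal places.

Orders/yr = 32,600/2,914 = 11.187; ordering cost = 11.187 × £398 = £4,452.57
Average inventory = 2,914/2 = 1457; holding cost = 1457 × £4.2 = £6,119.40
Purchase cost = D·C = 32,600 × 146 = £4,759,600.00
Total = £4,452.57 + £6,119.40 + £4,759,600.00 = £4,770,171.97

£4,770,171.97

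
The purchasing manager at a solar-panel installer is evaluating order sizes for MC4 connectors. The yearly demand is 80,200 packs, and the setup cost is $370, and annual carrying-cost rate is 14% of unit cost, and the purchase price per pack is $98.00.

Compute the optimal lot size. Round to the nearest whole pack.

Holding cost per pack per year: H = 14% × $98 = $13.7200
2DS/H = 2·80,200·370/13.72 = 4,325,655.98
EOQ = √4,325,655.98 ≈ 2,079.82

2,080 packs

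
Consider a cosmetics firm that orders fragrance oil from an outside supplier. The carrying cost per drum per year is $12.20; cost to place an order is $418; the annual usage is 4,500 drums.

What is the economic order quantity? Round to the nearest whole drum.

555 drums

Q* = √(2·D·S / H) = √(2·4,500·418 / 12.2) = √308,360.7 ≈ 555.30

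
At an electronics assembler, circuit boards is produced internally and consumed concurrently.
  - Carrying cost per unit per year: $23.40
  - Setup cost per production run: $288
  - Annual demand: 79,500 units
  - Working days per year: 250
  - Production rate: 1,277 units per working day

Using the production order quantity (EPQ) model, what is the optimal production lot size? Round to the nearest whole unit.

d = 79,500/250 = 318.0000 units/day;  effective holding cost H(1 − d/p) = 23.4·(1 − 318.0000/1277) = 17.57291
Q* = √(2DS / H_eff) = √(2·79,500·288 / 17.57291) ≈ 1,614.26

1,614 units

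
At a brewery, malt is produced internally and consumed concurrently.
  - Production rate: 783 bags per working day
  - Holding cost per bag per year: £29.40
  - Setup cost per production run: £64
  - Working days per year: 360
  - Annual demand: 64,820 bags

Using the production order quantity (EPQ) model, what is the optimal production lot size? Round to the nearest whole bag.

605 bags

Daily demand d = 64,820/360 = 180.056; p = 783; 1 − d/p = 0.77004
EPQ = √(2DS / (H(1 − d/p)))
    = √(2 × 64,820 × 64 / (29.4 × 0.77004)) ≈ 605.38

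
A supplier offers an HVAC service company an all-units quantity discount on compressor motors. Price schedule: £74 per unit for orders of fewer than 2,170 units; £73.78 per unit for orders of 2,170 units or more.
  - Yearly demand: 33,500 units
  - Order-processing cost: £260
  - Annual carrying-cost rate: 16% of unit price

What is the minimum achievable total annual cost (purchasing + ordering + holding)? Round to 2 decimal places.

H₁ = 16%×£74 = £11.8400;  H₂ = 16%×£73.78 = £11.8048
EOQ₁ = √(2×33,500×260/11.8400) = 1,212.96  (< 2,170, feasible at tier 1)
EOQ₂ = √(2×33,500×260/11.8048) = 1,214.77  (< 2,170 → use Q = 2,170 at tier-2 price)
TC(tier 1 (EOQ₁), Q≈1,213.0) = £2,493,361.50
TC(tier 2, Q≈2,170.0) = £2,488,452.03
Minimum at tier 2: £2,488,452.03

£2,488,452.03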